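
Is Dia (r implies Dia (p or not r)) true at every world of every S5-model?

Not valid

Tableau for the negation not Dia (r implies Dia (p or not r)):
1. not Dia (r implies Dia (p or not r)), w0
2. not (r implies Dia (p or not r)), w0   [neg-Dia-rule on 1 via w0Rw0]
3. r, w0   [neg-implies-rule on 2]
4. not Dia (p or not r), w0   [neg-implies-rule on 2]
5. not (p or not r), w0   [neg-Dia-rule on 4 via w0Rw0]
6. not p, w0   [neg-or-rule on 5]
Accessibility: w0Rw0
The negation has an open branch (countermodel exists).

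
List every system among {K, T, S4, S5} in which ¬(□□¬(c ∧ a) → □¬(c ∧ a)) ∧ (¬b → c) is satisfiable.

T-tableau for the formula:
1. ¬(□□¬(c ∧ a) → □¬(c ∧ a)) ∧ (¬b → c), w0
2. ¬(□□¬(c ∧ a) → □¬(c ∧ a)), w0
3. ¬b → c, w0
4. □□¬(c ∧ a), w0
5. ¬□¬(c ∧ a), w0
6. □¬(c ∧ a), w0
7. ¬(c ∧ a), w0
8. c, w0
9. ¬a, w0
10. c ∧ a, w1
11. c, w1
12. a, w1
13. □¬(c ∧ a), w1
14. ¬(c ∧ a), w1
15. ¬a, w1
Accessibility: w0Rw0, w0Rw1, w1Rw1
Branch closes: a and ¬a both at w1.
Every branch closes (one shown): unsatisfiable in T, hence also in S4, S5 (every S4/S5-frame is a T-frame).
K-tableau for the formula:
1. ¬(□□¬(c ∧ a) → □¬(c ∧ a)) ∧ (¬b → c), w0
2. ¬(□□¬(c ∧ a) → □¬(c ∧ a)), w0
3. ¬b → c, w0
4. □□¬(c ∧ a), w0
5. ¬□¬(c ∧ a), w0
6. c, w0
7. c ∧ a, w1
8. c, w1
9. a, w1
10. □¬(c ∧ a), w1
Accessibility: w0Rw1
Complete open branch: satisfiable in K.

K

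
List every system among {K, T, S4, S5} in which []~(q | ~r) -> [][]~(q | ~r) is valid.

S4, S5

S4-tableau for the negation ~([]~(q | ~r) -> [][]~(q | ~r)):
1. ~([]~(q | ~r) -> [][]~(q | ~r)), u
2. []~(q | ~r), u   [~->-rule on 1]
3. ~[][]~(q | ~r), u   [~->-rule on 1]
4. ~(q | ~r), u   [[]-rule on 2 via uRu]
5. ~q, u   [~|-rule on 4]
6. r, u   [~|-rule on 4]
7. ~[]~(q | ~r), v   [~[]-rule on 3: fresh world v, uRv]
8. ~(q | ~r), v   [[]-rule on 2 via uRv]
9. ~q, v   [~|-rule on 8]
10. r, v   [~|-rule on 8]
11. q | ~r, w   [~[]-rule on 7: fresh world w, vRw]
12. ~(q | ~r), w   [[]-rule on 2 via uRw]
13. ~q, w   [~|-rule on 12]
14. r, w   [~|-rule on 12]
15. ~r, w   [|-rule on 11 (branches; this branch)]
Accessibility: uRu, uRv, uRw, vRv, vRw, wRw
Branch closes: r and ~r both at w.
Every branch closes (one shown): valid in S4, hence also in S5 (every theorem of S4 is a theorem of S5).
T-tableau for the negation ~([]~(q | ~r) -> [][]~(q | ~r)):
1. ~([]~(q | ~r) -> [][]~(q | ~r)), u
2. []~(q | ~r), u   [~->-rule on 1]
3. ~[][]~(q | ~r), u   [~->-rule on 1]
4. ~(q | ~r), u   [[]-rule on 2 via uRu]
5. ~q, u   [~|-rule on 4]
6. r, u   [~|-rule on 4]
7. ~[]~(q | ~r), v   [~[]-rule on 3: fresh world v, uRv]
8. ~(q | ~r), v   [[]-rule on 2 via uRv]
9. ~q, v   [~|-rule on 8]
10. r, v   [~|-rule on 8]
11. q | ~r, w   [~[]-rule on 7: fresh world w, vRw]
12. ~r, w   [|-rule on 11 (branches; this branch)]
Accessibility: uRu, uRv, vRv, vRw, wRw
Complete open branch: countermodel on a T-frame, so not valid in T, nor in K (the same frame is also a K-frame).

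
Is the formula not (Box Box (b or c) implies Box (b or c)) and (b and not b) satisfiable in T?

1. not (Box Box (b or c) implies Box (b or c)) and (b and not b), u
2. not (Box Box (b or c) implies Box (b or c)), u
3. b and not b, u
4. Box Box (b or c), u
5. not Box (b or c), u
6. b, u
7. not b, u
Accessibility: uRu
Branch closes: b and not b both at u.
(One branch shown.) All branches close.

Unsatisfiable (every branch closes)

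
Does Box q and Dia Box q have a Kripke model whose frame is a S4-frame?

Satisfiable

1. Box q and Dia Box q, w0
2. Box q, w0
3. Dia Box q, w0
4. q, w0
5. Box q, w1
6. q, w1
Accessibility: w0Rw0, w0Rw1, w1Rw1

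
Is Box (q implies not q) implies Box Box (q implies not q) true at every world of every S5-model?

Valid

Tableau for the negation not (Box (q implies not q) implies Box Box (q implies not q)):
1. not (Box (q implies not q) implies Box Box (q implies not q)), w0
2. Box (q implies not q), w0
3. not Box Box (q implies not q), w0
4. q implies not q, w0
5. not q, w0
6. not Box (q implies not q), w1
7. q implies not q, w1
8. not q, w1
9. not (q implies not q), w2
10. q, w2
11. q implies not q, w2
12. not q, w2
Accessibility: w0Rw0, w0Rw1, w0Rw2, w1Rw0, w1Rw1, w1Rw2, w2Rw0, w2Rw1, w2Rw2
Branch closes: q and not q both at w2.
Every branch of the negation's tableau closes; the branch above is one of them.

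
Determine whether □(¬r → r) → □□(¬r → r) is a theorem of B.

Tableau for the negation ¬(□(¬r → r) → □□(¬r → r)):
1. ¬(□(¬r → r) → □□(¬r → r)), u
2. □(¬r → r), u
3. ¬□□(¬r → r), u
4. ¬r → r, u
5. r, u
6. ¬□(¬r → r), v
7. ¬r → r, v
8. r, v
9. ¬(¬r → r), w
10. ¬r, w
Accessibility: uRu, uRv, vRu, vRv, vRw, wRv, wRw
The negation has an open branch (countermodel exists).

Invalid (countermodel exists)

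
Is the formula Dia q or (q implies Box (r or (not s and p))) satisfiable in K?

Satisfiable

1. Dia q or (q implies Box (r or (not s and p))), w0
2. q implies Box (r or (not s and p)), w0
3. Box (r or (not s and p)), w0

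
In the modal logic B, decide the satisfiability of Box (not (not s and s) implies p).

1. Box (not (not s and s) implies p), 0
2. not (not s and s) implies p, 0   [Box-rule on 1 via 0R0]
3. p, 0   [implies-rule on 2 (branches; this branch)]
Accessibility: 0R0

Satisfiable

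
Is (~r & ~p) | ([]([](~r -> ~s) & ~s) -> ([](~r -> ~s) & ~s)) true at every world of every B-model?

Valid

Tableau for the negation ~((~r & ~p) | ([]([](~r -> ~s) & ~s) -> ([](~r -> ~s) & ~s))):
1. ~((~r & ~p) | ([]([](~r -> ~s) & ~s) -> ([](~r -> ~s) & ~s))), u
2. ~(~r & ~p), u
3. ~([]([](~r -> ~s) & ~s) -> ([](~r -> ~s) & ~s)), u
4. []([](~r -> ~s) & ~s), u
5. ~([](~r -> ~s) & ~s), u
6. [](~r -> ~s) & ~s, u
7. [](~r -> ~s), u
8. ~s, u
9. ~r -> ~s, u
10. p, u
11. ~[](~r -> ~s), u
12. ~(~r -> ~s), v
13. ~r, v
14. s, v
15. [](~r -> ~s) & ~s, v
16. [](~r -> ~s), v
17. ~s, v
Accessibility: uRu, uRv, vRu, vRv
Branch closes: s and ~s both at v.
All branches of the negation close; one closing branch shown above.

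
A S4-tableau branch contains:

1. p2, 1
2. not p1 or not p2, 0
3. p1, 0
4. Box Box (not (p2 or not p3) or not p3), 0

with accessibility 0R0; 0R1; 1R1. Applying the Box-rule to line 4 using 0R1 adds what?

Box (not (p2 or not p3) or not p3), 1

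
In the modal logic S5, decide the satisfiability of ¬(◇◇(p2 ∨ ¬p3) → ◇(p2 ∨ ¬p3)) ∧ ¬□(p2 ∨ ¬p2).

No, unsatisfiable

1. ¬(◇◇(p2 ∨ ¬p3) → ◇(p2 ∨ ¬p3)) ∧ ¬□(p2 ∨ ¬p2), w0
2. ¬(◇◇(p2 ∨ ¬p3) → ◇(p2 ∨ ¬p3)), w0
3. ¬□(p2 ∨ ¬p2), w0
4. ◇◇(p2 ∨ ¬p3), w0
5. ¬◇(p2 ∨ ¬p3), w0
6. ¬(p2 ∨ ¬p3), w0
7. ¬p2, w0
8. p3, w0
9. ¬(p2 ∨ ¬p2), w1
10. ¬p2, w1
11. p2, w1
Accessibility: w0Rw0, w0Rw1, w1Rw0, w1Rw1
Branch closes: p2 and ¬p2 both at w1.
(One branch shown.) All branches close.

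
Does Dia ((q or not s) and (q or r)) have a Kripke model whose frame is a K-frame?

1. Dia ((q or not s) and (q or r)), u
2. (q or not s) and (q or r), v
3. q or not s, v
4. q or r, v
5. not s, v
6. r, v
Accessibility: uRv

Satisfiable (open branch found)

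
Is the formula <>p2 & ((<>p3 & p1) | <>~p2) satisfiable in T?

1. <>p2 & ((<>p3 & p1) | <>~p2), 0
2. <>p2, 0   [&-rule on 1]
3. (<>p3 & p1) | <>~p2, 0   [&-rule on 1]
4. <>~p2, 0   [|-rule on 3 (branches; this branch)]
5. p2, 1   [<>-rule on 2: fresh world 1, 0R1]
6. ~p2, 2   [<>-rule on 4: fresh world 2, 0R2]
Accessibility: 0R0, 0R1, 0R2, 1R1, 2R2

Satisfiable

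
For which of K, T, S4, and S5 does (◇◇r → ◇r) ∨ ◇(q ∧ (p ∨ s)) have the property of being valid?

S4, S5

T-tableau for the negation ¬((◇◇r → ◇r) ∨ ◇(q ∧ (p ∨ s))):
1. ¬((◇◇r → ◇r) ∨ ◇(q ∧ (p ∨ s))), w0
2. ¬(◇◇r → ◇r), w0   [¬∨-rule on 1]
3. ¬◇(q ∧ (p ∨ s)), w0   [¬∨-rule on 1]
4. ◇◇r, w0   [¬→-rule on 2]
5. ¬◇r, w0   [¬→-rule on 2]
6. ¬(q ∧ (p ∨ s)), w0   [¬◇-rule on 3 via w0Rw0]
7. ¬r, w0   [¬◇-rule on 5 via w0Rw0]
8. ¬(p ∨ s), w0   [¬∧-rule on 6 (branches; this branch)]
9. ¬p, w0   [¬∨-rule on 8]
10. ¬s, w0   [¬∨-rule on 8]
11. ◇r, w1   [◇-rule on 4: fresh world w1, w0Rw1]
12. ¬(q ∧ (p ∨ s)), w1   [¬◇-rule on 3 via w0Rw1]
13. ¬r, w1   [¬◇-rule on 5 via w0Rw1]
14. ¬(p ∨ s), w1   [¬∧-rule on 12 (branches; this branch)]
15. ¬p, w1   [¬∨-rule on 14]
16. ¬s, w1   [¬∨-rule on 14]
17. r, w2   [◇-rule on 11: fresh world w2, w1Rw2]
Accessibility: w0Rw0, w0Rw1, w1Rw1, w1Rw2, w2Rw2
Complete open branch: countermodel on a T-frame, so not valid in T, nor in K (the same frame is also a K-frame).
S4-tableau for the negation ¬((◇◇r → ◇r) ∨ ◇(q ∧ (p ∨ s))):
1. ¬((◇◇r → ◇r) ∨ ◇(q ∧ (p ∨ s))), w0
2. ¬(◇◇r → ◇r), w0   [¬∨-rule on 1]
3. ¬◇(q ∧ (p ∨ s)), w0   [¬∨-rule on 1]
4. ◇◇r, w0   [¬→-rule on 2]
5. ¬◇r, w0   [¬→-rule on 2]
6. ¬(q ∧ (p ∨ s)), w0   [¬◇-rule on 3 via w0Rw0]
7. ¬r, w0   [¬◇-rule on 5 via w0Rw0]
8. ¬(p ∨ s), w0   [¬∧-rule on 6 (branches; this branch)]
9. ¬p, w0   [¬∨-rule on 8]
10. ¬s, w0   [¬∨-rule on 8]
11. ◇r, w1   [◇-rule on 4: fresh world w1, w0Rw1]
12. ¬(q ∧ (p ∨ s)), w1   [¬◇-rule on 3 via w0Rw1]
13. ¬r, w1   [¬◇-rule on 5 via w0Rw1]
14. ¬(p ∨ s), w1   [¬∧-rule on 12 (branches; this branch)]
15. ¬p, w1   [¬∨-rule on 14]
16. ¬s, w1   [¬∨-rule on 14]
17. r, w2   [◇-rule on 11: fresh world w2, w1Rw2]
18. ¬(q ∧ (p ∨ s)), w2   [¬◇-rule on 3 via w0Rw2]
19. ¬r, w2   [¬◇-rule on 5 via w0Rw2]
Accessibility: w0Rw0, w0Rw1, w0Rw2, w1Rw1, w1Rw2, w2Rw2
Branch closes: r and ¬r both at w2.
Every branch closes (one shown): valid in S4, hence also in S5 (every theorem of S4 is a theorem of S5).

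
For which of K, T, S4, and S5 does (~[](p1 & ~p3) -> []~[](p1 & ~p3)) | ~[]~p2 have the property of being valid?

S5

S4-tableau for the negation ~((~[](p1 & ~p3) -> []~[](p1 & ~p3)) | ~[]~p2):
1. ~((~[](p1 & ~p3) -> []~[](p1 & ~p3)) | ~[]~p2), w0
2. ~(~[](p1 & ~p3) -> []~[](p1 & ~p3)), w0
3. []~p2, w0
4. ~[](p1 & ~p3), w0
5. ~[]~[](p1 & ~p3), w0
6. ~p2, w0
7. ~(p1 & ~p3), w1
8. ~p2, w1
9. p3, w1
10. [](p1 & ~p3), w2
11. ~p2, w2
12. p1 & ~p3, w2
13. p1, w2
14. ~p3, w2
Accessibility: w0Rw0, w0Rw1, w0Rw2, w1Rw1, w2Rw2
Complete open branch: countermodel on an S4-frame, so not valid in S4, nor in K, T (the same frame is also a K-frame and a T-frame).
S5-tableau for the negation ~((~[](p1 & ~p3) -> []~[](p1 & ~p3)) | ~[]~p2):
1. ~((~[](p1 & ~p3) -> []~[](p1 & ~p3)) | ~[]~p2), w0
2. ~(~[](p1 & ~p3) -> []~[](p1 & ~p3)), w0
3. []~p2, w0
4. ~[](p1 & ~p3), w0
5. ~[]~[](p1 & ~p3), w0
6. ~p2, w0
7. ~(p1 & ~p3), w1
8. ~p2, w1
9. p3, w1
10. [](p1 & ~p3), w2
11. ~p2, w2
12. p1 & ~p3, w0
13. p1, w0
14. ~p3, w0
15. p1 & ~p3, w1
16. p1, w1
17. ~p3, w1
Accessibility: w0Rw0, w0Rw1, w0Rw2, w1Rw0, w1Rw1, w1Rw2, w2Rw0, w2Rw1, w2Rw2
Branch closes: p3 and ~p3 both at w1.
Every branch closes (one shown): valid in S5.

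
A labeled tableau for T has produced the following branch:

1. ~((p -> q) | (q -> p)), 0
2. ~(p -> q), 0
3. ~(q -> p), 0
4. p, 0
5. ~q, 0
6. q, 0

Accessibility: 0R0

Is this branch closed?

Both q and ~q appear at 0.

Yes, closed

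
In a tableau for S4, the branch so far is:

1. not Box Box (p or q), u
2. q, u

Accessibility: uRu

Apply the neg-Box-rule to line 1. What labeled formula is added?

a fresh world v with uRv, and not Box (p or q) at v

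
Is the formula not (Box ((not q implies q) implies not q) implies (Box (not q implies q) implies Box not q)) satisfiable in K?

No, unsatisfiable

1. not (Box ((not q implies q) implies not q) implies (Box (not q implies q) implies Box not q)), w0
2. Box ((not q implies q) implies not q), w0
3. not (Box (not q implies q) implies Box not q), w0
4. Box (not q implies q), w0
5. not Box not q, w0
6. q, w1
7. (not q implies q) implies not q, w1
8. not q implies q, w1
9. not (not q implies q), w1
10. not q, w1
Accessibility: w0Rw1
Branch closes: q and not q both at w1.
All branches of the tableau close; one closing branch shown above.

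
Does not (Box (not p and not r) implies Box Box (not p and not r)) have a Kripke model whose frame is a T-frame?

Yes, satisfiable

1. not (Box (not p and not r) implies Box Box (not p and not r)), w0
2. Box (not p and not r), w0   [neg-implies-rule on 1]
3. not Box Box (not p and not r), w0   [neg-implies-rule on 1]
4. not p and not r, w0   [Box-rule on 2 via w0Rw0]
5. not p, w0   [and-rule on 4]
6. not r, w0   [and-rule on 4]
7. not Box (not p and not r), w1   [neg-Box-rule on 3: fresh world w1, w0Rw1]
8. not p and not r, w1   [Box-rule on 2 via w0Rw1]
9. not p, w1   [and-rule on 8]
10. not r, w1   [and-rule on 8]
11. not (not p and not r), w2   [neg-Box-rule on 7: fresh world w2, w1Rw2]
12. r, w2   [neg-and-rule on 11 (branches; this branch)]
Accessibility: w0Rw0, w0Rw1, w1Rw1, w1Rw2, w2Rw2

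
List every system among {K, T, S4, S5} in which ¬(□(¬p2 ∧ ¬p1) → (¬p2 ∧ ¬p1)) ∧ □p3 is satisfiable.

K-tableau for the formula:
1. ¬(□(¬p2 ∧ ¬p1) → (¬p2 ∧ ¬p1)) ∧ □p3, w0
2. ¬(□(¬p2 ∧ ¬p1) → (¬p2 ∧ ¬p1)), w0
3. □p3, w0
4. □(¬p2 ∧ ¬p1), w0
5. ¬(¬p2 ∧ ¬p1), w0
6. p1, w0
Complete open branch: satisfiable in K.
T-tableau for the formula:
1. ¬(□(¬p2 ∧ ¬p1) → (¬p2 ∧ ¬p1)) ∧ □p3, w0
2. ¬(□(¬p2 ∧ ¬p1) → (¬p2 ∧ ¬p1)), w0
3. □p3, w0
4. □(¬p2 ∧ ¬p1), w0
5. ¬(¬p2 ∧ ¬p1), w0
6. p3, w0
7. ¬p2 ∧ ¬p1, w0
8. ¬p2, w0
9. ¬p1, w0
10. p1, w0
Accessibility: w0Rw0
Branch closes: p1 and ¬p1 both at w0.
Every branch closes (one shown): unsatisfiable in T, hence also in S4, S5 (every S4/S5-frame is a T-frame).

K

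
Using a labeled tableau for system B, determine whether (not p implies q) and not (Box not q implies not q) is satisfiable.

1. (not p implies q) and not (Box not q implies not q), w0
2. not p implies q, w0
3. not (Box not q implies not q), w0
4. Box not q, w0
5. q, w0
6. not q, w0
Accessibility: w0Rw0
Branch closes: q and not q both at w0.
All branches of the tableau close; one closing branch shown above.

No, unsatisfiable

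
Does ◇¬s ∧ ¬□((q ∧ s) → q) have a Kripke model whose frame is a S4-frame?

1. ◇¬s ∧ ¬□((q ∧ s) → q), u
2. ◇¬s, u   [∧-rule on 1]
3. ¬□((q ∧ s) → q), u   [∧-rule on 1]
4. ¬s, v   [◇-rule on 2: fresh world v, uRv]
5. ¬((q ∧ s) → q), w   [¬□-rule on 3: fresh world w, uRw]
6. q ∧ s, w   [¬→-rule on 5]
7. ¬q, w   [¬→-rule on 5]
8. q, w   [∧-rule on 6]
9. s, w   [∧-rule on 6]
Accessibility: uRu, uRv, uRw, vRv, wRw
Branch closes: q and ¬q both at w.
(One branch shown.) All branches close.

Unsatisfiable (every branch closes)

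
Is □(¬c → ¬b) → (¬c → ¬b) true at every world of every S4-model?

Tableau for the negation ¬(□(¬c → ¬b) → (¬c → ¬b)):
1. ¬(□(¬c → ¬b) → (¬c → ¬b)), u
2. □(¬c → ¬b), u
3. ¬(¬c → ¬b), u
4. ¬c, u
5. b, u
6. ¬c → ¬b, u
7. ¬b, u
Accessibility: uRu
Branch closes: b and ¬b both at u.
All branches of the negation close; one closing branch shown above.

Yes, valid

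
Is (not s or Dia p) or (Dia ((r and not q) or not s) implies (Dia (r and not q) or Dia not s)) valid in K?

Tableau for the negation not ((not s or Dia p) or (Dia ((r and not q) or not s) implies (Dia (r and not q) or Dia not s))):
1. not ((not s or Dia p) or (Dia ((r and not q) or not s) implies (Dia (r and not q) or Dia not s))), u
2. not (not s or Dia p), u
3. not (Dia ((r and not q) or not s) implies (Dia (r and not q) or Dia not s)), u
4. s, u
5. not Dia p, u
6. Dia ((r and not q) or not s), u
7. not (Dia (r and not q) or Dia not s), u
8. not Dia (r and not q), u
9. not Dia not s, u
10. (r and not q) or not s, v
11. not p, v
12. not (r and not q), v
13. s, v
14. r and not q, v
15. r, v
16. not q, v
17. q, v
Accessibility: uRv
Branch closes: q and not q both at v.
Every branch of the negation's tableau closes; the branch above is one of them.

Valid in K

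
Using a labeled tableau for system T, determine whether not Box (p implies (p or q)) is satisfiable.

Unsatisfiable (every branch closes)

1. not Box (p implies (p or q)), 0
2. not (p implies (p or q)), 1
3. p, 1
4. not (p or q), 1
5. not p, 1
6. not q, 1
Accessibility: 0R0, 0R1, 1R1
Branch closes: p and not p both at 1.
Every branch closes; the branch above is one of them.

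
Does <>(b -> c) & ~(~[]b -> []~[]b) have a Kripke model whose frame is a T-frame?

Yes, satisfiable

1. <>(b -> c) & ~(~[]b -> []~[]b), u
2. <>(b -> c), u   [&-rule on 1]
3. ~(~[]b -> []~[]b), u   [&-rule on 1]
4. ~[]b, u   [~->-rule on 3]
5. ~[]~[]b, u   [~->-rule on 3]
6. b -> c, v   [<>-rule on 2: fresh world v, uRv]
7. c, v   [->-rule on 6 (branches; this branch)]
8. ~b, w   [~[]-rule on 4: fresh world w, uRw]
9. []b, x   [~[]-rule on 5: fresh world x, uRx]
10. b, x   [[]-rule on 9 via xRx]
Accessibility: uRu, uRv, uRw, uRx, vRv, wRw, xRx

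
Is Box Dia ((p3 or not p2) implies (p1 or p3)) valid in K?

Invalid (countermodel exists)

Tableau for the negation not Box Dia ((p3 or not p2) implies (p1 or p3)):
1. not Box Dia ((p3 or not p2) implies (p1 or p3)), 0
2. not Dia ((p3 or not p2) implies (p1 or p3)), 1   [neg-Box-rule on 1: fresh world 1, 0R1]
Accessibility: 0R1
The negation has an open branch (countermodel exists).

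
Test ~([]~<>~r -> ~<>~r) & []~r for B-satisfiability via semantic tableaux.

1. ~([]~<>~r -> ~<>~r) & []~r, u
2. ~([]~<>~r -> ~<>~r), u
3. []~r, u
4. []~<>~r, u
5. <>~r, u
6. ~r, u
7. ~<>~r, u
8. r, u
Accessibility: uRu
Branch closes: r and ~r both at u.
Every branch closes; the branch above is one of them.

Unsatisfiable (every branch closes)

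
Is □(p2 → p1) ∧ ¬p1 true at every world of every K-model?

Invalid (countermodel exists)

Tableau for the negation ¬(□(p2 → p1) ∧ ¬p1):
1. ¬(□(p2 → p1) ∧ ¬p1), u
2. p1, u   [¬∧-rule on 1 (branches; this branch)]
The negation has an open branch (countermodel exists).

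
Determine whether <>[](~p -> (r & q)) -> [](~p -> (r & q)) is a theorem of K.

No, not valid

Tableau for the negation ~(<>[](~p -> (r & q)) -> [](~p -> (r & q))):
1. ~(<>[](~p -> (r & q)) -> [](~p -> (r & q))), u
2. <>[](~p -> (r & q)), u
3. ~[](~p -> (r & q)), u
4. [](~p -> (r & q)), v
5. ~(~p -> (r & q)), w
6. ~p, w
7. ~(r & q), w
8. ~q, w
Accessibility: uRv, uRw
The negation has an open branch (countermodel exists).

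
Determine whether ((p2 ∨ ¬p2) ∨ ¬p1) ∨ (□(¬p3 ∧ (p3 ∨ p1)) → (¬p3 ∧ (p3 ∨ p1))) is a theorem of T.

Yes, valid

Tableau for the negation ¬(((p2 ∨ ¬p2) ∨ ¬p1) ∨ (□(¬p3 ∧ (p3 ∨ p1)) → (¬p3 ∧ (p3 ∨ p1)))):
1. ¬(((p2 ∨ ¬p2) ∨ ¬p1) ∨ (□(¬p3 ∧ (p3 ∨ p1)) → (¬p3 ∧ (p3 ∨ p1)))), w0
2. ¬((p2 ∨ ¬p2) ∨ ¬p1), w0
3. ¬(□(¬p3 ∧ (p3 ∨ p1)) → (¬p3 ∧ (p3 ∨ p1))), w0
4. ¬(p2 ∨ ¬p2), w0
5. p1, w0
6. □(¬p3 ∧ (p3 ∨ p1)), w0
7. ¬(¬p3 ∧ (p3 ∨ p1)), w0
8. ¬p2, w0
9. p2, w0
Accessibility: w0Rw0
Branch closes: p2 and ¬p2 both at w0.
Every branch of the negation's tableau closes; the branch above is one of them.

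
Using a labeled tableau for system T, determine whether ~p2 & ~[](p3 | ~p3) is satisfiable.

Unsatisfiable

1. ~p2 & ~[](p3 | ~p3), 0
2. ~p2, 0   [&-rule on 1]
3. ~[](p3 | ~p3), 0   [&-rule on 1]
4. ~(p3 | ~p3), 1   [~[]-rule on 3: fresh world 1, 0R1]
5. ~p3, 1   [~|-rule on 4]
6. p3, 1   [~|-rule on 4]
Accessibility: 0R0, 0R1, 1R1
Branch closes: p3 and ~p3 both at 1.
All branches of the tableau close; one closing branch shown above.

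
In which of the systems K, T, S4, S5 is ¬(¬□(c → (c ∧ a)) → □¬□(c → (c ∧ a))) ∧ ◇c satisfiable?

S5-tableau for the formula:
1. ¬(¬□(c → (c ∧ a)) → □¬□(c → (c ∧ a))) ∧ ◇c, u
2. ¬(¬□(c → (c ∧ a)) → □¬□(c → (c ∧ a))), u   [∧-rule on 1]
3. ◇c, u   [∧-rule on 1]
4. ¬□(c → (c ∧ a)), u   [¬→-rule on 2]
5. ¬□¬□(c → (c ∧ a)), u   [¬→-rule on 2]
6. c, v   [◇-rule on 3: fresh world v, uRv]
7. ¬(c → (c ∧ a)), w   [¬□-rule on 4: fresh world w, uRw]
8. c, w   [¬→-rule on 7]
9. ¬(c ∧ a), w   [¬→-rule on 7]
10. ¬a, w   [¬∧-rule on 9 (branches; this branch)]
11. □(c → (c ∧ a)), x   [¬□-rule on 5: fresh world x, uRx]
12. c → (c ∧ a), u   [□-rule on 11 via xRu]
13. c → (c ∧ a), v   [□-rule on 11 via xRv]
14. c → (c ∧ a), w   [□-rule on 11 via xRw]
15. c → (c ∧ a), x   [□-rule on 11 via xRx]
16. c ∧ a, u   [→-rule on 12 (branches; this branch)]
17. c, u   [∧-rule on 16]
18. a, u   [∧-rule on 16]
19. c ∧ a, v   [→-rule on 13 (branches; this branch)]
20. a, v   [∧-rule on 19]
21. c ∧ a, w   [→-rule on 14 (branches; this branch)]
22. a, w   [∧-rule on 21]
Accessibility: uRu, uRv, uRw, uRx, vRu, vRv, vRw, vRx, wRu, wRv, wRw, wRx, xRu, xRv, xRw, xRx
Branch closes: a and ¬a both at w.
Every branch closes (one shown): unsatisfiable in S5.
S4-tableau for the formula:
1. ¬(¬□(c → (c ∧ a)) → □¬□(c → (c ∧ a))) ∧ ◇c, u
2. ¬(¬□(c → (c ∧ a)) → □¬□(c → (c ∧ a))), u   [∧-rule on 1]
3. ◇c, u   [∧-rule on 1]
4. ¬□(c → (c ∧ a)), u   [¬→-rule on 2]
5. ¬□¬□(c → (c ∧ a)), u   [¬→-rule on 2]
6. c, v   [◇-rule on 3: fresh world v, uRv]
7. ¬(c → (c ∧ a)), w   [¬□-rule on 4: fresh world w, uRw]
8. c, w   [¬→-rule on 7]
9. ¬(c ∧ a), w   [¬→-rule on 7]
10. ¬a, w   [¬∧-rule on 9 (branches; this branch)]
11. □(c → (c ∧ a)), x   [¬□-rule on 5: fresh world x, uRx]
12. c → (c ∧ a), x   [□-rule on 11 via xRx]
13. c ∧ a, x   [→-rule on 12 (branches; this branch)]
14. c, x   [∧-rule on 13]
15. a, x   [∧-rule on 13]
Accessibility: uRu, uRv, uRw, uRx, vRv, wRw, xRx
Complete open branch: satisfiable in S4, hence also in K, T (this S4-model is also a K-model and a T-model).

K, T, S4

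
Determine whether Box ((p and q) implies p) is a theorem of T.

Valid in T

Tableau for the negation not Box ((p and q) implies p):
1. not Box ((p and q) implies p), u
2. not ((p and q) implies p), v   [neg-Box-rule on 1: fresh world v, uRv]
3. p and q, v   [neg-implies-rule on 2]
4. not p, v   [neg-implies-rule on 2]
5. p, v   [and-rule on 3]
6. q, v   [and-rule on 3]
Accessibility: uRu, uRv, vRv
Branch closes: p and not p both at v.
All branches of the negation close; one closing branch shown above.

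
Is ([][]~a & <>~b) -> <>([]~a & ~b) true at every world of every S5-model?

Valid in S5

Tableau for the negation ~(([][]~a & <>~b) -> <>([]~a & ~b)):
1. ~(([][]~a & <>~b) -> <>([]~a & ~b)), 0
2. [][]~a & <>~b, 0   [~->-rule on 1]
3. ~<>([]~a & ~b), 0   [~->-rule on 1]
4. [][]~a, 0   [&-rule on 2]
5. <>~b, 0   [&-rule on 2]
6. ~([]~a & ~b), 0   [~<>-rule on 3 via 0R0]
7. []~a, 0   [[]-rule on 4 via 0R0]
8. ~a, 0   [[]-rule on 7 via 0R0]
9. b, 0   [~&-rule on 6 (branches; this branch)]
10. ~b, 1   [<>-rule on 5: fresh world 1, 0R1]
11. ~([]~a & ~b), 1   [~<>-rule on 3 via 0R1]
12. []~a, 1   [[]-rule on 4 via 0R1]
13. ~a, 1   [[]-rule on 7 via 0R1]
14. ~[]~a, 1   [~&-rule on 11 (branches; this branch)]
15. a, 2   [~[]-rule on 14: fresh world 2, 1R2]
16. ~([]~a & ~b), 2   [~<>-rule on 3 via 0R2]
17. []~a, 2   [[]-rule on 4 via 0R2]
18. ~a, 2   [[]-rule on 7 via 0R2]
Accessibility: 0R0, 0R1, 0R2, 1R0, 1R1, 1R2, 2R0, 2R1, 2R2
Branch closes: a and ~a both at 2.
All branches of the negation close; one closing branch shown above.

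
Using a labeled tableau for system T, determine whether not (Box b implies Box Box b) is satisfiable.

Yes, satisfiable

1. not (Box b implies Box Box b), 0
2. Box b, 0
3. not Box Box b, 0
4. b, 0
5. not Box b, 1
6. b, 1
7. not b, 2
Accessibility: 0R0, 0R1, 1R1, 1R2, 2R2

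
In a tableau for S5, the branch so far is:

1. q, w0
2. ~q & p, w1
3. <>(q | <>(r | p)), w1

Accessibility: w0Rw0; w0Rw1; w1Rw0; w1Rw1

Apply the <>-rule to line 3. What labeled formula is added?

a fresh world w2 with w1Rw2, and q | <>(r | p) at w2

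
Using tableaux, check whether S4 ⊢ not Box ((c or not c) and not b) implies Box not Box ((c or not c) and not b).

Tableau for the negation not (not Box ((c or not c) and not b) implies Box not Box ((c or not c) and not b)):
1. not (not Box ((c or not c) and not b) implies Box not Box ((c or not c) and not b)), w0
2. not Box ((c or not c) and not b), w0   [neg-implies-rule on 1]
3. not Box not Box ((c or not c) and not b), w0   [neg-implies-rule on 1]
4. not ((c or not c) and not b), w1   [neg-Box-rule on 2: fresh world w1, w0Rw1]
5. b, w1   [neg-and-rule on 4 (branches; this branch)]
6. Box ((c or not c) and not b), w2   [neg-Box-rule on 3: fresh world w2, w0Rw2]
7. (c or not c) and not b, w2   [Box-rule on 6 via w2Rw2]
8. c or not c, w2   [and-rule on 7]
9. not b, w2   [and-rule on 7]
10. not c, w2   [or-rule on 8 (branches; this branch)]
Accessibility: w0Rw0, w0Rw1, w0Rw2, w1Rw1, w2Rw2
The negation has an open branch (countermodel exists).

Not valid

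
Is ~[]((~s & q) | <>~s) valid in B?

Not valid

Tableau for the negation []((~s & q) | <>~s):
1. []((~s & q) | <>~s), w0
2. (~s & q) | <>~s, w0   [[]-rule on 1 via w0Rw0]
3. <>~s, w0   [|-rule on 2 (branches; this branch)]
4. ~s, w1   [<>-rule on 3: fresh world w1, w0Rw1]
5. (~s & q) | <>~s, w1   [[]-rule on 1 via w0Rw1]
6. <>~s, w1   [|-rule on 5 (branches; this branch)]
7. ~s, w2   [<>-rule on 6: fresh world w2, w1Rw2]
Accessibility: w0Rw0, w0Rw1, w1Rw0, w1Rw1, w1Rw2, w2Rw1, w2Rw2
The negation has an open branch (countermodel exists).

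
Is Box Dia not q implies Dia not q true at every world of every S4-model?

Tableau for the negation not (Box Dia not q implies Dia not q):
1. not (Box Dia not q implies Dia not q), w0
2. Box Dia not q, w0   [neg-implies-rule on 1]
3. not Dia not q, w0   [neg-implies-rule on 1]
4. Dia not q, w0   [Box-rule on 2 via w0Rw0]
5. q, w0   [neg-Dia-rule on 3 via w0Rw0]
6. not q, w1   [Dia-rule on 4: fresh world w1, w0Rw1]
7. Dia not q, w1   [Box-rule on 2 via w0Rw1]
8. q, w1   [neg-Dia-rule on 3 via w0Rw1]
Accessibility: w0Rw0, w0Rw1, w1Rw1
Branch closes: q and not q both at w1.
All branches of the negation close; one closing branch shown above.

Valid in S4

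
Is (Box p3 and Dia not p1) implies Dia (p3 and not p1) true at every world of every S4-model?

Tableau for the negation not ((Box p3 and Dia not p1) implies Dia (p3 and not p1)):
1. not ((Box p3 and Dia not p1) implies Dia (p3 and not p1)), 0
2. Box p3 and Dia not p1, 0   [neg-implies-rule on 1]
3. not Dia (p3 and not p1), 0   [neg-implies-rule on 1]
4. Box p3, 0   [and-rule on 2]
5. Dia not p1, 0   [and-rule on 2]
6. not (p3 and not p1), 0   [neg-Dia-rule on 3 via 0R0]
7. p3, 0   [Box-rule on 4 via 0R0]
8. p1, 0   [neg-and-rule on 6 (branches; this branch)]
9. not p1, 1   [Dia-rule on 5: fresh world 1, 0R1]
10. not (p3 and not p1), 1   [neg-Dia-rule on 3 via 0R1]
11. p3, 1   [Box-rule on 4 via 0R1]
12. p1, 1   [neg-and-rule on 10 (branches; this branch)]
Accessibility: 0R0, 0R1, 1R1
Branch closes: p1 and not p1 both at 1.
All branches of the negation close; one closing branch shown above.

Valid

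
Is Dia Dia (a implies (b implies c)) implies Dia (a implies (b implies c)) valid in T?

Invalid (countermodel exists)

Tableau for the negation not (Dia Dia (a implies (b implies c)) implies Dia (a implies (b implies c))):
1. not (Dia Dia (a implies (b implies c)) implies Dia (a implies (b implies c))), 0
2. Dia Dia (a implies (b implies c)), 0   [neg-implies-rule on 1]
3. not Dia (a implies (b implies c)), 0   [neg-implies-rule on 1]
4. not (a implies (b implies c)), 0   [neg-Dia-rule on 3 via 0R0]
5. a, 0   [neg-implies-rule on 4]
6. not (b implies c), 0   [neg-implies-rule on 4]
7. b, 0   [neg-implies-rule on 6]
8. not c, 0   [neg-implies-rule on 6]
9. Dia (a implies (b implies c)), 1   [Dia-rule on 2: fresh world 1, 0R1]
10. not (a implies (b implies c)), 1   [neg-Dia-rule on 3 via 0R1]
11. a, 1   [neg-implies-rule on 10]
12. not (b implies c), 1   [neg-implies-rule on 10]
13. b, 1   [neg-implies-rule on 12]
14. not c, 1   [neg-implies-rule on 12]
15. a implies (b implies c), 2   [Dia-rule on 9: fresh world 2, 1R2]
16. b implies c, 2   [implies-rule on 15 (branches; this branch)]
17. c, 2   [implies-rule on 16 (branches; this branch)]
Accessibility: 0R0, 0R1, 1R1, 1R2, 2R2
The negation has an open branch (countermodel exists).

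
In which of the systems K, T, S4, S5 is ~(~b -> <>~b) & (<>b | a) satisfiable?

K

T-tableau for the formula:
1. ~(~b -> <>~b) & (<>b | a), 0
2. ~(~b -> <>~b), 0
3. <>b | a, 0
4. ~b, 0
5. ~<>~b, 0
6. b, 0
Accessibility: 0R0
Branch closes: b and ~b both at 0.
Every branch closes (one shown): unsatisfiable in T, hence also in S4, S5 (every S4/S5-frame is a T-frame).
K-tableau for the formula:
1. ~(~b -> <>~b) & (<>b | a), 0
2. ~(~b -> <>~b), 0
3. <>b | a, 0
4. ~b, 0
5. ~<>~b, 0
6. a, 0
Complete open branch: satisfiable in K.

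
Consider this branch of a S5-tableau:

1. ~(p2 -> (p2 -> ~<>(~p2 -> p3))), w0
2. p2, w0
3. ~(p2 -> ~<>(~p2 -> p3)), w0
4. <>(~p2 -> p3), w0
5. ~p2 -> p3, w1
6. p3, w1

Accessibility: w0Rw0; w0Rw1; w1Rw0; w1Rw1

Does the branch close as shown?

No, open

There is no literal clash: for every atom and world, at most one sign appears.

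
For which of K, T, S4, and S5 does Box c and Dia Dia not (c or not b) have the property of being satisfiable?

K, T

T-tableau for the formula:
1. Box c and Dia Dia not (c or not b), w0
2. Box c, w0
3. Dia Dia not (c or not b), w0
4. c, w0
5. Dia not (c or not b), w1
6. c, w1
7. not (c or not b), w2
8. not c, w2
9. b, w2
Accessibility: w0Rw0, w0Rw1, w1Rw1, w1Rw2, w2Rw2
Complete open branch: satisfiable in T, hence also in K (this T-model is also a K-model).
S4-tableau for the formula:
1. Box c and Dia Dia not (c or not b), w0
2. Box c, w0
3. Dia Dia not (c or not b), w0
4. c, w0
5. Dia not (c or not b), w1
6. c, w1
7. not (c or not b), w2
8. not c, w2
9. b, w2
10. c, w2
Accessibility: w0Rw0, w0Rw1, w0Rw2, w1Rw1, w1Rw2, w2Rw2
Branch closes: c and not c both at w2.
Every branch closes (one shown): unsatisfiable in S4, hence also in S5 (every S5-frame is an S4-frame).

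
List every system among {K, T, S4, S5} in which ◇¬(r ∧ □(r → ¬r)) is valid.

T, S4, S5

T-tableau for the negation ¬◇¬(r ∧ □(r → ¬r)):
1. ¬◇¬(r ∧ □(r → ¬r)), u
2. r ∧ □(r → ¬r), u
3. r, u
4. □(r → ¬r), u
5. r → ¬r, u
6. ¬r, u
Accessibility: uRu
Branch closes: r and ¬r both at u.
Every branch closes (one shown): valid in T, hence also in S4, S5 (every theorem of T is a theorem of S4 and S5).
K-tableau for the negation ¬◇¬(r ∧ □(r → ¬r)):
1. ¬◇¬(r ∧ □(r → ¬r)), u
Complete open branch: countermodel on a K-frame, so not valid in K.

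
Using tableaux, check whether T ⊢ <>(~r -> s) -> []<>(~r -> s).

Tableau for the negation ~(<>(~r -> s) -> []<>(~r -> s)):
1. ~(<>(~r -> s) -> []<>(~r -> s)), 0
2. <>(~r -> s), 0   [~->-rule on 1]
3. ~[]<>(~r -> s), 0   [~->-rule on 1]
4. ~r -> s, 1   [<>-rule on 2: fresh world 1, 0R1]
5. s, 1   [->-rule on 4 (branches; this branch)]
6. ~<>(~r -> s), 2   [~[]-rule on 3: fresh world 2, 0R2]
7. ~(~r -> s), 2   [~<>-rule on 6 via 2R2]
8. ~r, 2   [~->-rule on 7]
9. ~s, 2   [~->-rule on 7]
Accessibility: 0R0, 0R1, 0R2, 1R1, 2R2
The negation has an open branch (countermodel exists).

No, not valid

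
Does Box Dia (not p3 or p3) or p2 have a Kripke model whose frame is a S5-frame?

Satisfiable (open branch found)

1. Box Dia (not p3 or p3) or p2, w0
2. p2, w0
Accessibility: w0Rw0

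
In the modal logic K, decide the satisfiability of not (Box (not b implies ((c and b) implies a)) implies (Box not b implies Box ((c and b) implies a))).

1. not (Box (not b implies ((c and b) implies a)) implies (Box not b implies Box ((c and b) implies a))), w0
2. Box (not b implies ((c and b) implies a)), w0   [neg-implies-rule on 1]
3. not (Box not b implies Box ((c and b) implies a)), w0   [neg-implies-rule on 1]
4. Box not b, w0   [neg-implies-rule on 3]
5. not Box ((c and b) implies a), w0   [neg-implies-rule on 3]
6. not ((c and b) implies a), w1   [neg-Box-rule on 5: fresh world w1, w0Rw1]
7. c and b, w1   [neg-implies-rule on 6]
8. not a, w1   [neg-implies-rule on 6]
9. c, w1   [and-rule on 7]
10. b, w1   [and-rule on 7]
11. not b implies ((c and b) implies a), w1   [Box-rule on 2 via w0Rw1]
12. not b, w1   [Box-rule on 4 via w0Rw1]
Accessibility: w0Rw1
Branch closes: b and not b both at w1.
(One branch shown.) All branches close.

Unsatisfiable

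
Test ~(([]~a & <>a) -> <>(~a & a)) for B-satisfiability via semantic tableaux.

1. ~(([]~a & <>a) -> <>(~a & a)), w0
2. []~a & <>a, w0   [~->-rule on 1]
3. ~<>(~a & a), w0   [~->-rule on 1]
4. []~a, w0   [&-rule on 2]
5. <>a, w0   [&-rule on 2]
6. ~(~a & a), w0   [~<>-rule on 3 via w0Rw0]
7. ~a, w0   [[]-rule on 4 via w0Rw0]
8. a, w1   [<>-rule on 5: fresh world w1, w0Rw1]
9. ~(~a & a), w1   [~<>-rule on 3 via w0Rw1]
10. ~a, w1   [[]-rule on 4 via w0Rw1]
Accessibility: w0Rw0, w0Rw1, w1Rw0, w1Rw1
Branch closes: a and ~a both at w1.
Every branch closes; the branch above is one of them.

Unsatisfiable (every branch closes)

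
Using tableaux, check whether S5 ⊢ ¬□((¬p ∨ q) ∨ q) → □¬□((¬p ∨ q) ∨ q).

Tableau for the negation ¬(¬□((¬p ∨ q) ∨ q) → □¬□((¬p ∨ q) ∨ q)):
1. ¬(¬□((¬p ∨ q) ∨ q) → □¬□((¬p ∨ q) ∨ q)), w0
2. ¬□((¬p ∨ q) ∨ q), w0   [¬→-rule on 1]
3. ¬□¬□((¬p ∨ q) ∨ q), w0   [¬→-rule on 1]
4. ¬((¬p ∨ q) ∨ q), w1   [¬□-rule on 2: fresh world w1, w0Rw1]
5. ¬(¬p ∨ q), w1   [¬∨-rule on 4]
6. ¬q, w1   [¬∨-rule on 4]
7. p, w1   [¬∨-rule on 5]
8. □((¬p ∨ q) ∨ q), w2   [¬□-rule on 3: fresh world w2, w0Rw2]
9. (¬p ∨ q) ∨ q, w0   [□-rule on 8 via w2Rw0]
10. (¬p ∨ q) ∨ q, w1   [□-rule on 8 via w2Rw1]
11. (¬p ∨ q) ∨ q, w2   [□-rule on 8 via w2Rw2]
12. ¬p ∨ q, w0   [∨-rule on 9 (branches; this branch)]
13. ¬p ∨ q, w1   [∨-rule on 10 (branches; this branch)]
14. q, w2   [∨-rule on 11 (branches; this branch)]
15. q, w0   [∨-rule on 12 (branches; this branch)]
16. q, w1   [∨-rule on 13 (branches; this branch)]
Accessibility: w0Rw0, w0Rw1, w0Rw2, w1Rw0, w1Rw1, w1Rw2, w2Rw0, w2Rw1, w2Rw2
Branch closes: q and ¬q both at w1.
Every branch of the negation's tableau closes; the branch above is one of them.

Valid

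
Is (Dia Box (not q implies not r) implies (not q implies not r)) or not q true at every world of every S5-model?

Valid in S5

Tableau for the negation not ((Dia Box (not q implies not r) implies (not q implies not r)) or not q):
1. not ((Dia Box (not q implies not r) implies (not q implies not r)) or not q), w0
2. not (Dia Box (not q implies not r) implies (not q implies not r)), w0   [neg-or-rule on 1]
3. q, w0   [neg-or-rule on 1]
4. Dia Box (not q implies not r), w0   [neg-implies-rule on 2]
5. not (not q implies not r), w0   [neg-implies-rule on 2]
6. not q, w0   [neg-implies-rule on 5]
7. r, w0   [neg-implies-rule on 5]
Accessibility: w0Rw0
Branch closes: q and not q both at w0.
Every branch of the negation's tableau closes; the branch above is one of them.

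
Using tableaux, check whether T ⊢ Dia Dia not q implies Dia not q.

Tableau for the negation not (Dia Dia not q implies Dia not q):
1. not (Dia Dia not q implies Dia not q), w0
2. Dia Dia not q, w0   [neg-implies-rule on 1]
3. not Dia not q, w0   [neg-implies-rule on 1]
4. q, w0   [neg-Dia-rule on 3 via w0Rw0]
5. Dia not q, w1   [Dia-rule on 2: fresh world w1, w0Rw1]
6. q, w1   [neg-Dia-rule on 3 via w0Rw1]
7. not q, w2   [Dia-rule on 5: fresh world w2, w1Rw2]
Accessibility: w0Rw0, w0Rw1, w1Rw1, w1Rw2, w2Rw2
The negation has an open branch (countermodel exists).

Invalid (countermodel exists)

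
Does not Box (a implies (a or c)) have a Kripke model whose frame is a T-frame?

Unsatisfiable

1. not Box (a implies (a or c)), u
2. not (a implies (a or c)), v   [neg-Box-rule on 1: fresh world v, uRv]
3. a, v   [neg-implies-rule on 2]
4. not (a or c), v   [neg-implies-rule on 2]
5. not a, v   [neg-or-rule on 4]
6. not c, v   [neg-or-rule on 4]
Accessibility: uRu, uRv, vRv
Branch closes: a and not a both at v.
(One branch shown.) All branches close.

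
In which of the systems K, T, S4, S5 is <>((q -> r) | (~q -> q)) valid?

T, S4, S5

K-tableau for the negation ~<>((q -> r) | (~q -> q)):
1. ~<>((q -> r) | (~q -> q)), 0
Complete open branch: countermodel on a K-frame, so not valid in K.
T-tableau for the negation ~<>((q -> r) | (~q -> q)):
1. ~<>((q -> r) | (~q -> q)), 0
2. ~((q -> r) | (~q -> q)), 0   [~<>-rule on 1 via 0R0]
3. ~(q -> r), 0   [~|-rule on 2]
4. ~(~q -> q), 0   [~|-rule on 2]
5. q, 0   [~->-rule on 3]
6. ~r, 0   [~->-rule on 3]
7. ~q, 0   [~->-rule on 4]
Accessibility: 0R0
Branch closes: q and ~q both at 0.
Every branch closes (one shown): valid in T, hence also in S4, S5 (every theorem of T is a theorem of S4 and S5).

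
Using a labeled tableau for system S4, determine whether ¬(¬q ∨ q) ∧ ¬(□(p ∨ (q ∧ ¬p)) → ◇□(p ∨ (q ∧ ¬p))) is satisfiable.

1. ¬(¬q ∨ q) ∧ ¬(□(p ∨ (q ∧ ¬p)) → ◇□(p ∨ (q ∧ ¬p))), w0
2. ¬(¬q ∨ q), w0
3. ¬(□(p ∨ (q ∧ ¬p)) → ◇□(p ∨ (q ∧ ¬p))), w0
4. q, w0
5. ¬q, w0
Accessibility: w0Rw0
Branch closes: q and ¬q both at w0.
(One branch shown.) All branches close.

No, unsatisfiable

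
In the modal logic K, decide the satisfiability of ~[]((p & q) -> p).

Unsatisfiable

1. ~[]((p & q) -> p), 0
2. ~((p & q) -> p), 1
3. p & q, 1
4. ~p, 1
5. p, 1
6. q, 1
Accessibility: 0R1
Branch closes: p and ~p both at 1.
Every branch closes; the branch above is one of them.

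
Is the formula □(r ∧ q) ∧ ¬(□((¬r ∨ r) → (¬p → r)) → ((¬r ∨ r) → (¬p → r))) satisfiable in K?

Yes, satisfiable

1. □(r ∧ q) ∧ ¬(□((¬r ∨ r) → (¬p → r)) → ((¬r ∨ r) → (¬p → r))), u
2. □(r ∧ q), u   [∧-rule on 1]
3. ¬(□((¬r ∨ r) → (¬p → r)) → ((¬r ∨ r) → (¬p → r))), u   [∧-rule on 1]
4. □((¬r ∨ r) → (¬p → r)), u   [¬→-rule on 3]
5. ¬((¬r ∨ r) → (¬p → r)), u   [¬→-rule on 3]
6. ¬r ∨ r, u   [¬→-rule on 5]
7. ¬(¬p → r), u   [¬→-rule on 5]
8. ¬p, u   [¬→-rule on 7]
9. ¬r, u   [¬→-rule on 7]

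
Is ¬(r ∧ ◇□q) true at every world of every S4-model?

Tableau for the negation r ∧ ◇□q:
1. r ∧ ◇□q, u
2. r, u   [∧-rule on 1]
3. ◇□q, u   [∧-rule on 1]
4. □q, v   [◇-rule on 3: fresh world v, uRv]
5. q, v   [□-rule on 4 via vRv]
Accessibility: uRu, uRv, vRv
The negation has an open branch (countermodel exists).

Invalid (countermodel exists)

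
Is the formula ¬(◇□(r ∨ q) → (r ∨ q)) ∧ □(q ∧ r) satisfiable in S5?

1. ¬(◇□(r ∨ q) → (r ∨ q)) ∧ □(q ∧ r), u
2. ¬(◇□(r ∨ q) → (r ∨ q)), u
3. □(q ∧ r), u
4. ◇□(r ∨ q), u
5. ¬(r ∨ q), u
6. ¬r, u
7. ¬q, u
8. q ∧ r, u
9. q, u
10. r, u
Accessibility: uRu
Branch closes: q and ¬q both at u.
(One branch shown.) All branches close.

Unsatisfiable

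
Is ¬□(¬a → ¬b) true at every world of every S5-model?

Tableau for the negation □(¬a → ¬b):
1. □(¬a → ¬b), 0
2. ¬a → ¬b, 0
3. ¬b, 0
Accessibility: 0R0
The negation has an open branch (countermodel exists).

Invalid (countermodel exists)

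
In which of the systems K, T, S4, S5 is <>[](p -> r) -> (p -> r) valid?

S5

S5-tableau for the negation ~(<>[](p -> r) -> (p -> r)):
1. ~(<>[](p -> r) -> (p -> r)), w0
2. <>[](p -> r), w0
3. ~(p -> r), w0
4. p, w0
5. ~r, w0
6. [](p -> r), w1
7. p -> r, w0
8. p -> r, w1
9. r, w0
Accessibility: w0Rw0, w0Rw1, w1Rw0, w1Rw1
Branch closes: r and ~r both at w0.
Every branch closes (one shown): valid in S5.
S4-tableau for the negation ~(<>[](p -> r) -> (p -> r)):
1. ~(<>[](p -> r) -> (p -> r)), w0
2. <>[](p -> r), w0
3. ~(p -> r), w0
4. p, w0
5. ~r, w0
6. [](p -> r), w1
7. p -> r, w1
8. r, w1
Accessibility: w0Rw0, w0Rw1, w1Rw1
Complete open branch: countermodel on an S4-frame, so not valid in S4, nor in K, T (the same frame is also a K-frame and a T-frame).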